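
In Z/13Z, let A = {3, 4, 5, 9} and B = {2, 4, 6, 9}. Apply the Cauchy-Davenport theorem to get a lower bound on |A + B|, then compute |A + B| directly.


Cauchy-Davenport: |A + B| ≥ min(p, |A| + |B| - 1) for A, B nonempty in Z/pZ.
|A| = 4, |B| = 4, p = 13.
CD lower bound = min(13, 4 + 4 - 1) = min(13, 7) = 7.
Compute A + B mod 13 directly:
a = 3: 3+2=5, 3+4=7, 3+6=9, 3+9=12
a = 4: 4+2=6, 4+4=8, 4+6=10, 4+9=0
a = 5: 5+2=7, 5+4=9, 5+6=11, 5+9=1
a = 9: 9+2=11, 9+4=0, 9+6=2, 9+9=5
A + B = {0, 1, 2, 5, 6, 7, 8, 9, 10, 11, 12}, so |A + B| = 11.
Verify: 11 ≥ 7? Yes ✓.

CD lower bound = 7, actual |A + B| = 11.


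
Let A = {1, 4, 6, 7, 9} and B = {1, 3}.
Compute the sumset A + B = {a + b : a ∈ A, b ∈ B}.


A + B = {a + b : a ∈ A, b ∈ B}.
Enumerate all |A|·|B| = 5·2 = 10 pairs (a, b) and collect distinct sums.
a = 1: 1+1=2, 1+3=4
a = 4: 4+1=5, 4+3=7
a = 6: 6+1=7, 6+3=9
a = 7: 7+1=8, 7+3=10
a = 9: 9+1=10, 9+3=12
Collecting distinct sums: A + B = {2, 4, 5, 7, 8, 9, 10, 12}
|A + B| = 8

A + B = {2, 4, 5, 7, 8, 9, 10, 12}


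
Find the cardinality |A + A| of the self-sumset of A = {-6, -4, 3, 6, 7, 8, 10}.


A + A = {a + a' : a, a' ∈ A}; |A| = 7.
General bounds: 2|A| - 1 ≤ |A + A| ≤ |A|(|A|+1)/2, i.e. 13 ≤ |A + A| ≤ 28.
Lower bound 2|A|-1 is attained iff A is an arithmetic progression.
Enumerate sums a + a' for a ≤ a' (symmetric, so this suffices):
a = -6: -6+-6=-12, -6+-4=-10, -6+3=-3, -6+6=0, -6+7=1, -6+8=2, -6+10=4
a = -4: -4+-4=-8, -4+3=-1, -4+6=2, -4+7=3, -4+8=4, -4+10=6
a = 3: 3+3=6, 3+6=9, 3+7=10, 3+8=11, 3+10=13
a = 6: 6+6=12, 6+7=13, 6+8=14, 6+10=16
a = 7: 7+7=14, 7+8=15, 7+10=17
a = 8: 8+8=16, 8+10=18
a = 10: 10+10=20
Distinct sums: {-12, -10, -8, -3, -1, 0, 1, 2, 3, 4, 6, 9, 10, 11, 12, 13, 14, 15, 16, 17, 18, 20}
|A + A| = 22

|A + A| = 22


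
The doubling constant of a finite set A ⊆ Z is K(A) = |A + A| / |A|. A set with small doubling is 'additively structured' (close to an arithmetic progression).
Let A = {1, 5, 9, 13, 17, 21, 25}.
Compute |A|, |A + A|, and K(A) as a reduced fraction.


|A| = 7.
Compute A + A by enumerating all 49 pairs.
A + A = {2, 6, 10, 14, 18, 22, 26, 30, 34, 38, 42, 46, 50}, so |A + A| = 13.
K = |A + A| / |A| = 13/7 (already in lowest terms) ≈ 1.8571.
Reference: AP of size 7 gives K = 13/7 ≈ 1.8571; a fully generic set of size 7 gives K ≈ 4.0000.

|A| = 7, |A + A| = 13, K = 13/7.


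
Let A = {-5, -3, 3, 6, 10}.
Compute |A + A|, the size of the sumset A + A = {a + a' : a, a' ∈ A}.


A + A = {a + a' : a, a' ∈ A}; |A| = 5.
General bounds: 2|A| - 1 ≤ |A + A| ≤ |A|(|A|+1)/2, i.e. 9 ≤ |A + A| ≤ 15.
Lower bound 2|A|-1 is attained iff A is an arithmetic progression.
Enumerate sums a + a' for a ≤ a' (symmetric, so this suffices):
a = -5: -5+-5=-10, -5+-3=-8, -5+3=-2, -5+6=1, -5+10=5
a = -3: -3+-3=-6, -3+3=0, -3+6=3, -3+10=7
a = 3: 3+3=6, 3+6=9, 3+10=13
a = 6: 6+6=12, 6+10=16
a = 10: 10+10=20
Distinct sums: {-10, -8, -6, -2, 0, 1, 3, 5, 6, 7, 9, 12, 13, 16, 20}
|A + A| = 15

|A + A| = 15


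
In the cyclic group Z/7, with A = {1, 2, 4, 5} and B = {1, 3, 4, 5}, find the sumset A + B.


Work in Z/7Z: reduce every sum a + b modulo 7.
Enumerate all 16 pairs:
a = 1: 1+1=2, 1+3=4, 1+4=5, 1+5=6
a = 2: 2+1=3, 2+3=5, 2+4=6, 2+5=0
a = 4: 4+1=5, 4+3=0, 4+4=1, 4+5=2
a = 5: 5+1=6, 5+3=1, 5+4=2, 5+5=3
Distinct residues collected: {0, 1, 2, 3, 4, 5, 6}
|A + B| = 7 (out of 7 total residues).

A + B = {0, 1, 2, 3, 4, 5, 6}


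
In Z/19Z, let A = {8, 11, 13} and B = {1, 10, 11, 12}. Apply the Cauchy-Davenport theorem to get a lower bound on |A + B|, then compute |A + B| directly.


Cauchy-Davenport: |A + B| ≥ min(p, |A| + |B| - 1) for A, B nonempty in Z/pZ.
|A| = 3, |B| = 4, p = 19.
CD lower bound = min(19, 3 + 4 - 1) = min(19, 6) = 6.
Compute A + B mod 19 directly:
a = 8: 8+1=9, 8+10=18, 8+11=0, 8+12=1
a = 11: 11+1=12, 11+10=2, 11+11=3, 11+12=4
a = 13: 13+1=14, 13+10=4, 13+11=5, 13+12=6
A + B = {0, 1, 2, 3, 4, 5, 6, 9, 12, 14, 18}, so |A + B| = 11.
Verify: 11 ≥ 6? Yes ✓.

CD lower bound = 6, actual |A + B| = 11.


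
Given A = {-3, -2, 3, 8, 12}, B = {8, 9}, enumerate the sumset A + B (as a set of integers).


A + B = {a + b : a ∈ A, b ∈ B}.
Enumerate all |A|·|B| = 5·2 = 10 pairs (a, b) and collect distinct sums.
a = -3: -3+8=5, -3+9=6
a = -2: -2+8=6, -2+9=7
a = 3: 3+8=11, 3+9=12
a = 8: 8+8=16, 8+9=17
a = 12: 12+8=20, 12+9=21
Collecting distinct sums: A + B = {5, 6, 7, 11, 12, 16, 17, 20, 21}
|A + B| = 9

A + B = {5, 6, 7, 11, 12, 16, 17, 20, 21}


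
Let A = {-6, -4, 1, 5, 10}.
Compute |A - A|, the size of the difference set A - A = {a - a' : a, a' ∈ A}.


A - A = {a - a' : a, a' ∈ A}; |A| = 5.
Bounds: 2|A|-1 ≤ |A - A| ≤ |A|² - |A| + 1, i.e. 9 ≤ |A - A| ≤ 21.
Note: 0 ∈ A - A always (from a - a). The set is symmetric: if d ∈ A - A then -d ∈ A - A.
Enumerate nonzero differences d = a - a' with a > a' (then include -d):
Positive differences: {2, 4, 5, 7, 9, 11, 14, 16}
Full difference set: {0} ∪ (positive diffs) ∪ (negative diffs).
|A - A| = 1 + 2·8 = 17 (matches direct enumeration: 17).

|A - A| = 17


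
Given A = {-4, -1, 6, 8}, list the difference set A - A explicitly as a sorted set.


A - A = {a - a' : a, a' ∈ A}.
Compute a - a' for each ordered pair (a, a'):
a = -4: -4--4=0, -4--1=-3, -4-6=-10, -4-8=-12
a = -1: -1--4=3, -1--1=0, -1-6=-7, -1-8=-9
a = 6: 6--4=10, 6--1=7, 6-6=0, 6-8=-2
a = 8: 8--4=12, 8--1=9, 8-6=2, 8-8=0
Collecting distinct values (and noting 0 appears from a-a):
A - A = {-12, -10, -9, -7, -3, -2, 0, 2, 3, 7, 9, 10, 12}
|A - A| = 13

A - A = {-12, -10, -9, -7, -3, -2, 0, 2, 3, 7, 9, 10, 12}


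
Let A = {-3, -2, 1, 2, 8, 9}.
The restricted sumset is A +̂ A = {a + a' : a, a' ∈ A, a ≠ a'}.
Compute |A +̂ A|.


Restricted sumset: A +̂ A = {a + a' : a ∈ A, a' ∈ A, a ≠ a'}.
Equivalently, take A + A and drop any sum 2a that is achievable ONLY as a + a for a ∈ A (i.e. sums representable only with equal summands).
Enumerate pairs (a, a') with a < a' (symmetric, so each unordered pair gives one sum; this covers all a ≠ a'):
  -3 + -2 = -5
  -3 + 1 = -2
  -3 + 2 = -1
  -3 + 8 = 5
  -3 + 9 = 6
  -2 + 1 = -1
  -2 + 2 = 0
  -2 + 8 = 6
  -2 + 9 = 7
  1 + 2 = 3
  1 + 8 = 9
  1 + 9 = 10
  2 + 8 = 10
  2 + 9 = 11
  8 + 9 = 17
Collected distinct sums: {-5, -2, -1, 0, 3, 5, 6, 7, 9, 10, 11, 17}
|A +̂ A| = 12
(Reference bound: |A +̂ A| ≥ 2|A| - 3 for |A| ≥ 2, with |A| = 6 giving ≥ 9.)

|A +̂ A| = 12


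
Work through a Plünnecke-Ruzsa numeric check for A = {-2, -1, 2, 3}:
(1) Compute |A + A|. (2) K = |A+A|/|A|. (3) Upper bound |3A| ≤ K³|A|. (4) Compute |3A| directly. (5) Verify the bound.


|A| = 4.
Step 1: Compute A + A by enumerating all 16 pairs.
A + A = {-4, -3, -2, 0, 1, 2, 4, 5, 6}, so |A + A| = 9.
Step 2: Doubling constant K = |A + A|/|A| = 9/4 = 9/4 ≈ 2.2500.
Step 3: Plünnecke-Ruzsa gives |3A| ≤ K³·|A| = (2.2500)³ · 4 ≈ 45.5625.
Step 4: Compute 3A = A + A + A directly by enumerating all triples (a,b,c) ∈ A³; |3A| = 16.
Step 5: Check 16 ≤ 45.5625? Yes ✓.

K = 9/4, Plünnecke-Ruzsa bound K³|A| ≈ 45.5625, |3A| = 16, inequality holds.


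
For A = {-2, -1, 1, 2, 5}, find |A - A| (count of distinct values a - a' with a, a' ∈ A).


A - A = {a - a' : a, a' ∈ A}; |A| = 5.
Bounds: 2|A|-1 ≤ |A - A| ≤ |A|² - |A| + 1, i.e. 9 ≤ |A - A| ≤ 21.
Note: 0 ∈ A - A always (from a - a). The set is symmetric: if d ∈ A - A then -d ∈ A - A.
Enumerate nonzero differences d = a - a' with a > a' (then include -d):
Positive differences: {1, 2, 3, 4, 6, 7}
Full difference set: {0} ∪ (positive diffs) ∪ (negative diffs).
|A - A| = 1 + 2·6 = 13 (matches direct enumeration: 13).

|A - A| = 13


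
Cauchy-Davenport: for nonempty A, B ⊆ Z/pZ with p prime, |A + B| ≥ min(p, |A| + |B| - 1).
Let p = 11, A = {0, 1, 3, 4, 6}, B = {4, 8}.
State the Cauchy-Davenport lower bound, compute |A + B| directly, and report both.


Cauchy-Davenport: |A + B| ≥ min(p, |A| + |B| - 1) for A, B nonempty in Z/pZ.
|A| = 5, |B| = 2, p = 11.
CD lower bound = min(11, 5 + 2 - 1) = min(11, 6) = 6.
Compute A + B mod 11 directly:
a = 0: 0+4=4, 0+8=8
a = 1: 1+4=5, 1+8=9
a = 3: 3+4=7, 3+8=0
a = 4: 4+4=8, 4+8=1
a = 6: 6+4=10, 6+8=3
A + B = {0, 1, 3, 4, 5, 7, 8, 9, 10}, so |A + B| = 9.
Verify: 9 ≥ 6? Yes ✓.

CD lower bound = 6, actual |A + B| = 9.


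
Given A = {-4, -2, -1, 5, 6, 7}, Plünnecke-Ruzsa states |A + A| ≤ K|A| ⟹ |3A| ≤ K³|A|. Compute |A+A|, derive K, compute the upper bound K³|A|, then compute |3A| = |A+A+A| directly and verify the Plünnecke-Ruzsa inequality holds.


|A| = 6.
Step 1: Compute A + A by enumerating all 36 pairs.
A + A = {-8, -6, -5, -4, -3, -2, 1, 2, 3, 4, 5, 6, 10, 11, 12, 13, 14}, so |A + A| = 17.
Step 2: Doubling constant K = |A + A|/|A| = 17/6 = 17/6 ≈ 2.8333.
Step 3: Plünnecke-Ruzsa gives |3A| ≤ K³·|A| = (2.8333)³ · 6 ≈ 136.4722.
Step 4: Compute 3A = A + A + A directly by enumerating all triples (a,b,c) ∈ A³; |3A| = 32.
Step 5: Check 32 ≤ 136.4722? Yes ✓.

K = 17/6, Plünnecke-Ruzsa bound K³|A| ≈ 136.4722, |3A| = 32, inequality holds.


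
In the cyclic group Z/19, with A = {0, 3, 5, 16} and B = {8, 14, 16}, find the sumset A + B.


Work in Z/19Z: reduce every sum a + b modulo 19.
Enumerate all 12 pairs:
a = 0: 0+8=8, 0+14=14, 0+16=16
a = 3: 3+8=11, 3+14=17, 3+16=0
a = 5: 5+8=13, 5+14=0, 5+16=2
a = 16: 16+8=5, 16+14=11, 16+16=13
Distinct residues collected: {0, 2, 5, 8, 11, 13, 14, 16, 17}
|A + B| = 9 (out of 19 total residues).

A + B = {0, 2, 5, 8, 11, 13, 14, 16, 17}


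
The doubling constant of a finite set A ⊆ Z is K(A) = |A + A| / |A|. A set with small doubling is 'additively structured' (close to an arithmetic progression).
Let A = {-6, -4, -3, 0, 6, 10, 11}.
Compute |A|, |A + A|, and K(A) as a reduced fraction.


|A| = 7.
Compute A + A by enumerating all 49 pairs.
A + A = {-12, -10, -9, -8, -7, -6, -4, -3, 0, 2, 3, 4, 5, 6, 7, 8, 10, 11, 12, 16, 17, 20, 21, 22}, so |A + A| = 24.
K = |A + A| / |A| = 24/7 (already in lowest terms) ≈ 3.4286.
Reference: AP of size 7 gives K = 13/7 ≈ 1.8571; a fully generic set of size 7 gives K ≈ 4.0000.

|A| = 7, |A + A| = 24, K = 24/7.


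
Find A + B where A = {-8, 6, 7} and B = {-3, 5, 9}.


A + B = {a + b : a ∈ A, b ∈ B}.
Enumerate all |A|·|B| = 3·3 = 9 pairs (a, b) and collect distinct sums.
a = -8: -8+-3=-11, -8+5=-3, -8+9=1
a = 6: 6+-3=3, 6+5=11, 6+9=15
a = 7: 7+-3=4, 7+5=12, 7+9=16
Collecting distinct sums: A + B = {-11, -3, 1, 3, 4, 11, 12, 15, 16}
|A + B| = 9

A + B = {-11, -3, 1, 3, 4, 11, 12, 15, 16}


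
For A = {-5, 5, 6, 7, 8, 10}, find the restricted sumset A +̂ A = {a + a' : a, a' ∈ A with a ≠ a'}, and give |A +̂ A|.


Restricted sumset: A +̂ A = {a + a' : a ∈ A, a' ∈ A, a ≠ a'}.
Equivalently, take A + A and drop any sum 2a that is achievable ONLY as a + a for a ∈ A (i.e. sums representable only with equal summands).
Enumerate pairs (a, a') with a < a' (symmetric, so each unordered pair gives one sum; this covers all a ≠ a'):
  -5 + 5 = 0
  -5 + 6 = 1
  -5 + 7 = 2
  -5 + 8 = 3
  -5 + 10 = 5
  5 + 6 = 11
  5 + 7 = 12
  5 + 8 = 13
  5 + 10 = 15
  6 + 7 = 13
  6 + 8 = 14
  6 + 10 = 16
  7 + 8 = 15
  7 + 10 = 17
  8 + 10 = 18
Collected distinct sums: {0, 1, 2, 3, 5, 11, 12, 13, 14, 15, 16, 17, 18}
|A +̂ A| = 13
(Reference bound: |A +̂ A| ≥ 2|A| - 3 for |A| ≥ 2, with |A| = 6 giving ≥ 9.)

|A +̂ A| = 13


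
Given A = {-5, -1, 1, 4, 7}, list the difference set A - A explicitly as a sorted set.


A - A = {a - a' : a, a' ∈ A}.
Compute a - a' for each ordered pair (a, a'):
a = -5: -5--5=0, -5--1=-4, -5-1=-6, -5-4=-9, -5-7=-12
a = -1: -1--5=4, -1--1=0, -1-1=-2, -1-4=-5, -1-7=-8
a = 1: 1--5=6, 1--1=2, 1-1=0, 1-4=-3, 1-7=-6
a = 4: 4--5=9, 4--1=5, 4-1=3, 4-4=0, 4-7=-3
a = 7: 7--5=12, 7--1=8, 7-1=6, 7-4=3, 7-7=0
Collecting distinct values (and noting 0 appears from a-a):
A - A = {-12, -9, -8, -6, -5, -4, -3, -2, 0, 2, 3, 4, 5, 6, 8, 9, 12}
|A - A| = 17

A - A = {-12, -9, -8, -6, -5, -4, -3, -2, 0, 2, 3, 4, 5, 6, 8, 9, 12}


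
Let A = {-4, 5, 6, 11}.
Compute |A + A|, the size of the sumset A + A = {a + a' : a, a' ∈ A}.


A + A = {a + a' : a, a' ∈ A}; |A| = 4.
General bounds: 2|A| - 1 ≤ |A + A| ≤ |A|(|A|+1)/2, i.e. 7 ≤ |A + A| ≤ 10.
Lower bound 2|A|-1 is attained iff A is an arithmetic progression.
Enumerate sums a + a' for a ≤ a' (symmetric, so this suffices):
a = -4: -4+-4=-8, -4+5=1, -4+6=2, -4+11=7
a = 5: 5+5=10, 5+6=11, 5+11=16
a = 6: 6+6=12, 6+11=17
a = 11: 11+11=22
Distinct sums: {-8, 1, 2, 7, 10, 11, 12, 16, 17, 22}
|A + A| = 10

|A + A| = 10


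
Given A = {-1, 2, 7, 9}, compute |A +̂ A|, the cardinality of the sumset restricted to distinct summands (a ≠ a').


Restricted sumset: A +̂ A = {a + a' : a ∈ A, a' ∈ A, a ≠ a'}.
Equivalently, take A + A and drop any sum 2a that is achievable ONLY as a + a for a ∈ A (i.e. sums representable only with equal summands).
Enumerate pairs (a, a') with a < a' (symmetric, so each unordered pair gives one sum; this covers all a ≠ a'):
  -1 + 2 = 1
  -1 + 7 = 6
  -1 + 9 = 8
  2 + 7 = 9
  2 + 9 = 11
  7 + 9 = 16
Collected distinct sums: {1, 6, 8, 9, 11, 16}
|A +̂ A| = 6
(Reference bound: |A +̂ A| ≥ 2|A| - 3 for |A| ≥ 2, with |A| = 4 giving ≥ 5.)

|A +̂ A| = 6


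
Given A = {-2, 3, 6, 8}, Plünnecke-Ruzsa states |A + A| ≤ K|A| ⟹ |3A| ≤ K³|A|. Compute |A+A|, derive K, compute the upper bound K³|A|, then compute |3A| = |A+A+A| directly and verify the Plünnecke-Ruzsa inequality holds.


|A| = 4.
Step 1: Compute A + A by enumerating all 16 pairs.
A + A = {-4, 1, 4, 6, 9, 11, 12, 14, 16}, so |A + A| = 9.
Step 2: Doubling constant K = |A + A|/|A| = 9/4 = 9/4 ≈ 2.2500.
Step 3: Plünnecke-Ruzsa gives |3A| ≤ K³·|A| = (2.2500)³ · 4 ≈ 45.5625.
Step 4: Compute 3A = A + A + A directly by enumerating all triples (a,b,c) ∈ A³; |3A| = 16.
Step 5: Check 16 ≤ 45.5625? Yes ✓.

K = 9/4, Plünnecke-Ruzsa bound K³|A| ≈ 45.5625, |3A| = 16, inequality holds.


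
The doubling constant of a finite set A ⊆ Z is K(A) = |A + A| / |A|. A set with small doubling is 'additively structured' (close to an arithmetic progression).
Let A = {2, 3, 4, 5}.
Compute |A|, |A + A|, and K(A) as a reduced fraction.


|A| = 4.
Compute A + A by enumerating all 16 pairs.
A + A = {4, 5, 6, 7, 8, 9, 10}, so |A + A| = 7.
K = |A + A| / |A| = 7/4 (already in lowest terms) ≈ 1.7500.
Reference: AP of size 4 gives K = 7/4 ≈ 1.7500; a fully generic set of size 4 gives K ≈ 2.5000.

|A| = 4, |A + A| = 7, K = 7/4.


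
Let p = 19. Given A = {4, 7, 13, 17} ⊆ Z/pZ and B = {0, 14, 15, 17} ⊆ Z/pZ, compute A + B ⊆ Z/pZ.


Work in Z/19Z: reduce every sum a + b modulo 19.
Enumerate all 16 pairs:
a = 4: 4+0=4, 4+14=18, 4+15=0, 4+17=2
a = 7: 7+0=7, 7+14=2, 7+15=3, 7+17=5
a = 13: 13+0=13, 13+14=8, 13+15=9, 13+17=11
a = 17: 17+0=17, 17+14=12, 17+15=13, 17+17=15
Distinct residues collected: {0, 2, 3, 4, 5, 7, 8, 9, 11, 12, 13, 15, 17, 18}
|A + B| = 14 (out of 19 total residues).

A + B = {0, 2, 3, 4, 5, 7, 8, 9, 11, 12, 13, 15, 17, 18}


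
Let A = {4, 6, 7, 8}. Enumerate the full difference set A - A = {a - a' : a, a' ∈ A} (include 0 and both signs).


A - A = {a - a' : a, a' ∈ A}.
Compute a - a' for each ordered pair (a, a'):
a = 4: 4-4=0, 4-6=-2, 4-7=-3, 4-8=-4
a = 6: 6-4=2, 6-6=0, 6-7=-1, 6-8=-2
a = 7: 7-4=3, 7-6=1, 7-7=0, 7-8=-1
a = 8: 8-4=4, 8-6=2, 8-7=1, 8-8=0
Collecting distinct values (and noting 0 appears from a-a):
A - A = {-4, -3, -2, -1, 0, 1, 2, 3, 4}
|A - A| = 9

A - A = {-4, -3, -2, -1, 0, 1, 2, 3, 4}


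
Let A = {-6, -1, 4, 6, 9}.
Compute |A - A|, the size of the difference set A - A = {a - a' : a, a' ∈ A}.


A - A = {a - a' : a, a' ∈ A}; |A| = 5.
Bounds: 2|A|-1 ≤ |A - A| ≤ |A|² - |A| + 1, i.e. 9 ≤ |A - A| ≤ 21.
Note: 0 ∈ A - A always (from a - a). The set is symmetric: if d ∈ A - A then -d ∈ A - A.
Enumerate nonzero differences d = a - a' with a > a' (then include -d):
Positive differences: {2, 3, 5, 7, 10, 12, 15}
Full difference set: {0} ∪ (positive diffs) ∪ (negative diffs).
|A - A| = 1 + 2·7 = 15 (matches direct enumeration: 15).

|A - A| = 15


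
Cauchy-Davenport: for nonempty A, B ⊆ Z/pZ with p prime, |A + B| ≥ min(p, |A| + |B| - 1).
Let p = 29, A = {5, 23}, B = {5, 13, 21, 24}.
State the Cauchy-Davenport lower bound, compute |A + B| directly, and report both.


Cauchy-Davenport: |A + B| ≥ min(p, |A| + |B| - 1) for A, B nonempty in Z/pZ.
|A| = 2, |B| = 4, p = 29.
CD lower bound = min(29, 2 + 4 - 1) = min(29, 5) = 5.
Compute A + B mod 29 directly:
a = 5: 5+5=10, 5+13=18, 5+21=26, 5+24=0
a = 23: 23+5=28, 23+13=7, 23+21=15, 23+24=18
A + B = {0, 7, 10, 15, 18, 26, 28}, so |A + B| = 7.
Verify: 7 ≥ 5? Yes ✓.

CD lower bound = 5, actual |A + B| = 7.


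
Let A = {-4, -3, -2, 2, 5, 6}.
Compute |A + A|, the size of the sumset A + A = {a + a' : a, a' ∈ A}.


A + A = {a + a' : a, a' ∈ A}; |A| = 6.
General bounds: 2|A| - 1 ≤ |A + A| ≤ |A|(|A|+1)/2, i.e. 11 ≤ |A + A| ≤ 21.
Lower bound 2|A|-1 is attained iff A is an arithmetic progression.
Enumerate sums a + a' for a ≤ a' (symmetric, so this suffices):
a = -4: -4+-4=-8, -4+-3=-7, -4+-2=-6, -4+2=-2, -4+5=1, -4+6=2
a = -3: -3+-3=-6, -3+-2=-5, -3+2=-1, -3+5=2, -3+6=3
a = -2: -2+-2=-4, -2+2=0, -2+5=3, -2+6=4
a = 2: 2+2=4, 2+5=7, 2+6=8
a = 5: 5+5=10, 5+6=11
a = 6: 6+6=12
Distinct sums: {-8, -7, -6, -5, -4, -2, -1, 0, 1, 2, 3, 4, 7, 8, 10, 11, 12}
|A + A| = 17

|A + A| = 17


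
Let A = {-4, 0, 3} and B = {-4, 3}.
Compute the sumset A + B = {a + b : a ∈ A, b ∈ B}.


A + B = {a + b : a ∈ A, b ∈ B}.
Enumerate all |A|·|B| = 3·2 = 6 pairs (a, b) and collect distinct sums.
a = -4: -4+-4=-8, -4+3=-1
a = 0: 0+-4=-4, 0+3=3
a = 3: 3+-4=-1, 3+3=6
Collecting distinct sums: A + B = {-8, -4, -1, 3, 6}
|A + B| = 5

A + B = {-8, -4, -1, 3, 6}


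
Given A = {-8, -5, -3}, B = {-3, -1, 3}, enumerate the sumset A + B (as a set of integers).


A + B = {a + b : a ∈ A, b ∈ B}.
Enumerate all |A|·|B| = 3·3 = 9 pairs (a, b) and collect distinct sums.
a = -8: -8+-3=-11, -8+-1=-9, -8+3=-5
a = -5: -5+-3=-8, -5+-1=-6, -5+3=-2
a = -3: -3+-3=-6, -3+-1=-4, -3+3=0
Collecting distinct sums: A + B = {-11, -9, -8, -6, -5, -4, -2, 0}
|A + B| = 8

A + B = {-11, -9, -8, -6, -5, -4, -2, 0}


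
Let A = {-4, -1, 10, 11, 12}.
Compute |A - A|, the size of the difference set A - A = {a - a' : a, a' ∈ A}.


A - A = {a - a' : a, a' ∈ A}; |A| = 5.
Bounds: 2|A|-1 ≤ |A - A| ≤ |A|² - |A| + 1, i.e. 9 ≤ |A - A| ≤ 21.
Note: 0 ∈ A - A always (from a - a). The set is symmetric: if d ∈ A - A then -d ∈ A - A.
Enumerate nonzero differences d = a - a' with a > a' (then include -d):
Positive differences: {1, 2, 3, 11, 12, 13, 14, 15, 16}
Full difference set: {0} ∪ (positive diffs) ∪ (negative diffs).
|A - A| = 1 + 2·9 = 19 (matches direct enumeration: 19).

|A - A| = 19


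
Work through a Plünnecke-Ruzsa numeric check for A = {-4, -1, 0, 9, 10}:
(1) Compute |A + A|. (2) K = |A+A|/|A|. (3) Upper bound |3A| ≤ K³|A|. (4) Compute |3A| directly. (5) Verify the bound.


|A| = 5.
Step 1: Compute A + A by enumerating all 25 pairs.
A + A = {-8, -5, -4, -2, -1, 0, 5, 6, 8, 9, 10, 18, 19, 20}, so |A + A| = 14.
Step 2: Doubling constant K = |A + A|/|A| = 14/5 = 14/5 ≈ 2.8000.
Step 3: Plünnecke-Ruzsa gives |3A| ≤ K³·|A| = (2.8000)³ · 5 ≈ 109.7600.
Step 4: Compute 3A = A + A + A directly by enumerating all triples (a,b,c) ∈ A³; |3A| = 30.
Step 5: Check 30 ≤ 109.7600? Yes ✓.

K = 14/5, Plünnecke-Ruzsa bound K³|A| ≈ 109.7600, |3A| = 30, inequality holds.


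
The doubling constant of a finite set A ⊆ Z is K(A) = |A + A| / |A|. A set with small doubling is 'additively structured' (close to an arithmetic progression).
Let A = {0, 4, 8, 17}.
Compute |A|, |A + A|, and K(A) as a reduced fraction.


|A| = 4.
Compute A + A by enumerating all 16 pairs.
A + A = {0, 4, 8, 12, 16, 17, 21, 25, 34}, so |A + A| = 9.
K = |A + A| / |A| = 9/4 (already in lowest terms) ≈ 2.2500.
Reference: AP of size 4 gives K = 7/4 ≈ 1.7500; a fully generic set of size 4 gives K ≈ 2.5000.

|A| = 4, |A + A| = 9, K = 9/4.


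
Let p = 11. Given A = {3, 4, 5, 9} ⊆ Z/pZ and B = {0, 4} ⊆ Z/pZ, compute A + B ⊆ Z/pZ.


Work in Z/11Z: reduce every sum a + b modulo 11.
Enumerate all 8 pairs:
a = 3: 3+0=3, 3+4=7
a = 4: 4+0=4, 4+4=8
a = 5: 5+0=5, 5+4=9
a = 9: 9+0=9, 9+4=2
Distinct residues collected: {2, 3, 4, 5, 7, 8, 9}
|A + B| = 7 (out of 11 total residues).

A + B = {2, 3, 4, 5, 7, 8, 9}


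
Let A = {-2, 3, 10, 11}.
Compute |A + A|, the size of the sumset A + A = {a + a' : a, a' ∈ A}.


A + A = {a + a' : a, a' ∈ A}; |A| = 4.
General bounds: 2|A| - 1 ≤ |A + A| ≤ |A|(|A|+1)/2, i.e. 7 ≤ |A + A| ≤ 10.
Lower bound 2|A|-1 is attained iff A is an arithmetic progression.
Enumerate sums a + a' for a ≤ a' (symmetric, so this suffices):
a = -2: -2+-2=-4, -2+3=1, -2+10=8, -2+11=9
a = 3: 3+3=6, 3+10=13, 3+11=14
a = 10: 10+10=20, 10+11=21
a = 11: 11+11=22
Distinct sums: {-4, 1, 6, 8, 9, 13, 14, 20, 21, 22}
|A + A| = 10

|A + A| = 10


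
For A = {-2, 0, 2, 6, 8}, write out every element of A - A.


A - A = {a - a' : a, a' ∈ A}.
Compute a - a' for each ordered pair (a, a'):
a = -2: -2--2=0, -2-0=-2, -2-2=-4, -2-6=-8, -2-8=-10
a = 0: 0--2=2, 0-0=0, 0-2=-2, 0-6=-6, 0-8=-8
a = 2: 2--2=4, 2-0=2, 2-2=0, 2-6=-4, 2-8=-6
a = 6: 6--2=8, 6-0=6, 6-2=4, 6-6=0, 6-8=-2
a = 8: 8--2=10, 8-0=8, 8-2=6, 8-6=2, 8-8=0
Collecting distinct values (and noting 0 appears from a-a):
A - A = {-10, -8, -6, -4, -2, 0, 2, 4, 6, 8, 10}
|A - A| = 11

A - A = {-10, -8, -6, -4, -2, 0, 2, 4, 6, 8, 10}


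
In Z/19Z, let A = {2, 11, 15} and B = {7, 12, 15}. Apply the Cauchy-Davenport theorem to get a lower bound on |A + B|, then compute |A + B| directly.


Cauchy-Davenport: |A + B| ≥ min(p, |A| + |B| - 1) for A, B nonempty in Z/pZ.
|A| = 3, |B| = 3, p = 19.
CD lower bound = min(19, 3 + 3 - 1) = min(19, 5) = 5.
Compute A + B mod 19 directly:
a = 2: 2+7=9, 2+12=14, 2+15=17
a = 11: 11+7=18, 11+12=4, 11+15=7
a = 15: 15+7=3, 15+12=8, 15+15=11
A + B = {3, 4, 7, 8, 9, 11, 14, 17, 18}, so |A + B| = 9.
Verify: 9 ≥ 5? Yes ✓.

CD lower bound = 5, actual |A + B| = 9.


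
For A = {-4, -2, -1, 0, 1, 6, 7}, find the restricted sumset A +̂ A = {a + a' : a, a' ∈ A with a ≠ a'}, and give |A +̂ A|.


Restricted sumset: A +̂ A = {a + a' : a ∈ A, a' ∈ A, a ≠ a'}.
Equivalently, take A + A and drop any sum 2a that is achievable ONLY as a + a for a ∈ A (i.e. sums representable only with equal summands).
Enumerate pairs (a, a') with a < a' (symmetric, so each unordered pair gives one sum; this covers all a ≠ a'):
  -4 + -2 = -6
  -4 + -1 = -5
  -4 + 0 = -4
  -4 + 1 = -3
  -4 + 6 = 2
  -4 + 7 = 3
  -2 + -1 = -3
  -2 + 0 = -2
  -2 + 1 = -1
  -2 + 6 = 4
  -2 + 7 = 5
  -1 + 0 = -1
  -1 + 1 = 0
  -1 + 6 = 5
  -1 + 7 = 6
  0 + 1 = 1
  0 + 6 = 6
  0 + 7 = 7
  1 + 6 = 7
  1 + 7 = 8
  6 + 7 = 13
Collected distinct sums: {-6, -5, -4, -3, -2, -1, 0, 1, 2, 3, 4, 5, 6, 7, 8, 13}
|A +̂ A| = 16
(Reference bound: |A +̂ A| ≥ 2|A| - 3 for |A| ≥ 2, with |A| = 7 giving ≥ 11.)

|A +̂ A| = 16


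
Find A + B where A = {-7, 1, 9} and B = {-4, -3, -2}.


A + B = {a + b : a ∈ A, b ∈ B}.
Enumerate all |A|·|B| = 3·3 = 9 pairs (a, b) and collect distinct sums.
a = -7: -7+-4=-11, -7+-3=-10, -7+-2=-9
a = 1: 1+-4=-3, 1+-3=-2, 1+-2=-1
a = 9: 9+-4=5, 9+-3=6, 9+-2=7
Collecting distinct sums: A + B = {-11, -10, -9, -3, -2, -1, 5, 6, 7}
|A + B| = 9

A + B = {-11, -10, -9, -3, -2, -1, 5, 6, 7}


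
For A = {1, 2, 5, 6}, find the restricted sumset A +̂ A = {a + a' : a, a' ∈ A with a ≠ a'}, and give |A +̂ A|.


Restricted sumset: A +̂ A = {a + a' : a ∈ A, a' ∈ A, a ≠ a'}.
Equivalently, take A + A and drop any sum 2a that is achievable ONLY as a + a for a ∈ A (i.e. sums representable only with equal summands).
Enumerate pairs (a, a') with a < a' (symmetric, so each unordered pair gives one sum; this covers all a ≠ a'):
  1 + 2 = 3
  1 + 5 = 6
  1 + 6 = 7
  2 + 5 = 7
  2 + 6 = 8
  5 + 6 = 11
Collected distinct sums: {3, 6, 7, 8, 11}
|A +̂ A| = 5
(Reference bound: |A +̂ A| ≥ 2|A| - 3 for |A| ≥ 2, with |A| = 4 giving ≥ 5.)

|A +̂ A| = 5


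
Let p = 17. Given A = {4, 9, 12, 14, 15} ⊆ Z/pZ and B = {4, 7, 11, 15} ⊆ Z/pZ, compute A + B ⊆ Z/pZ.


Work in Z/17Z: reduce every sum a + b modulo 17.
Enumerate all 20 pairs:
a = 4: 4+4=8, 4+7=11, 4+11=15, 4+15=2
a = 9: 9+4=13, 9+7=16, 9+11=3, 9+15=7
a = 12: 12+4=16, 12+7=2, 12+11=6, 12+15=10
a = 14: 14+4=1, 14+7=4, 14+11=8, 14+15=12
a = 15: 15+4=2, 15+7=5, 15+11=9, 15+15=13
Distinct residues collected: {1, 2, 3, 4, 5, 6, 7, 8, 9, 10, 11, 12, 13, 15, 16}
|A + B| = 15 (out of 17 total residues).

A + B = {1, 2, 3, 4, 5, 6, 7, 8, 9, 10, 11, 12, 13, 15, 16}


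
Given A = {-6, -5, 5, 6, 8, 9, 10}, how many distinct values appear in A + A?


A + A = {a + a' : a, a' ∈ A}; |A| = 7.
General bounds: 2|A| - 1 ≤ |A + A| ≤ |A|(|A|+1)/2, i.e. 13 ≤ |A + A| ≤ 28.
Lower bound 2|A|-1 is attained iff A is an arithmetic progression.
Enumerate sums a + a' for a ≤ a' (symmetric, so this suffices):
a = -6: -6+-6=-12, -6+-5=-11, -6+5=-1, -6+6=0, -6+8=2, -6+9=3, -6+10=4
a = -5: -5+-5=-10, -5+5=0, -5+6=1, -5+8=3, -5+9=4, -5+10=5
a = 5: 5+5=10, 5+6=11, 5+8=13, 5+9=14, 5+10=15
a = 6: 6+6=12, 6+8=14, 6+9=15, 6+10=16
a = 8: 8+8=16, 8+9=17, 8+10=18
a = 9: 9+9=18, 9+10=19
a = 10: 10+10=20
Distinct sums: {-12, -11, -10, -1, 0, 1, 2, 3, 4, 5, 10, 11, 12, 13, 14, 15, 16, 17, 18, 19, 20}
|A + A| = 21

|A + A| = 21


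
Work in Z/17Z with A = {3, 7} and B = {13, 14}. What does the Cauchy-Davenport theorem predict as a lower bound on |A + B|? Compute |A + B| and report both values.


Cauchy-Davenport: |A + B| ≥ min(p, |A| + |B| - 1) for A, B nonempty in Z/pZ.
|A| = 2, |B| = 2, p = 17.
CD lower bound = min(17, 2 + 2 - 1) = min(17, 3) = 3.
Compute A + B mod 17 directly:
a = 3: 3+13=16, 3+14=0
a = 7: 7+13=3, 7+14=4
A + B = {0, 3, 4, 16}, so |A + B| = 4.
Verify: 4 ≥ 3? Yes ✓.

CD lower bound = 3, actual |A + B| = 4.


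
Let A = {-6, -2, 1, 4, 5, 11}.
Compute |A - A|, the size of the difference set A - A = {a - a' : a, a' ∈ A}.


A - A = {a - a' : a, a' ∈ A}; |A| = 6.
Bounds: 2|A|-1 ≤ |A - A| ≤ |A|² - |A| + 1, i.e. 11 ≤ |A - A| ≤ 31.
Note: 0 ∈ A - A always (from a - a). The set is symmetric: if d ∈ A - A then -d ∈ A - A.
Enumerate nonzero differences d = a - a' with a > a' (then include -d):
Positive differences: {1, 3, 4, 6, 7, 10, 11, 13, 17}
Full difference set: {0} ∪ (positive diffs) ∪ (negative diffs).
|A - A| = 1 + 2·9 = 19 (matches direct enumeration: 19).

|A - A| = 19


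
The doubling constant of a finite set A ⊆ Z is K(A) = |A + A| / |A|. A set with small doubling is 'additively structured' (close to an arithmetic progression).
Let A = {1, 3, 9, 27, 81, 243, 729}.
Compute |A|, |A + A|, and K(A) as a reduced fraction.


|A| = 7.
Compute A + A by enumerating all 49 pairs.
A + A = {2, 4, 6, 10, 12, 18, 28, 30, 36, 54, 82, 84, 90, 108, 162, 244, 246, 252, 270, 324, 486, 730, 732, 738, 756, 810, 972, 1458}, so |A + A| = 28.
K = |A + A| / |A| = 28/7 = 4/1 ≈ 4.0000.
Reference: AP of size 7 gives K = 13/7 ≈ 1.8571; a fully generic set of size 7 gives K ≈ 4.0000.

|A| = 7, |A + A| = 28, K = 28/7 = 4/1.


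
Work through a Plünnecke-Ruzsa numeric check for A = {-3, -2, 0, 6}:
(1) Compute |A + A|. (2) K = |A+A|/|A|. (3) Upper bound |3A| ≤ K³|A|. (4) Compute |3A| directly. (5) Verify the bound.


|A| = 4.
Step 1: Compute A + A by enumerating all 16 pairs.
A + A = {-6, -5, -4, -3, -2, 0, 3, 4, 6, 12}, so |A + A| = 10.
Step 2: Doubling constant K = |A + A|/|A| = 10/4 = 10/4 ≈ 2.5000.
Step 3: Plünnecke-Ruzsa gives |3A| ≤ K³·|A| = (2.5000)³ · 4 ≈ 62.5000.
Step 4: Compute 3A = A + A + A directly by enumerating all triples (a,b,c) ∈ A³; |3A| = 18.
Step 5: Check 18 ≤ 62.5000? Yes ✓.

K = 10/4, Plünnecke-Ruzsa bound K³|A| ≈ 62.5000, |3A| = 18, inequality holds.


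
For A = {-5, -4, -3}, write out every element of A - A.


A - A = {a - a' : a, a' ∈ A}.
Compute a - a' for each ordered pair (a, a'):
a = -5: -5--5=0, -5--4=-1, -5--3=-2
a = -4: -4--5=1, -4--4=0, -4--3=-1
a = -3: -3--5=2, -3--4=1, -3--3=0
Collecting distinct values (and noting 0 appears from a-a):
A - A = {-2, -1, 0, 1, 2}
|A - A| = 5

A - A = {-2, -1, 0, 1, 2}


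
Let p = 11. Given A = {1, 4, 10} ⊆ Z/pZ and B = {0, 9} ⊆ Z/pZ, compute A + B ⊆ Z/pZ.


Work in Z/11Z: reduce every sum a + b modulo 11.
Enumerate all 6 pairs:
a = 1: 1+0=1, 1+9=10
a = 4: 4+0=4, 4+9=2
a = 10: 10+0=10, 10+9=8
Distinct residues collected: {1, 2, 4, 8, 10}
|A + B| = 5 (out of 11 total residues).

A + B = {1, 2, 4, 8, 10}


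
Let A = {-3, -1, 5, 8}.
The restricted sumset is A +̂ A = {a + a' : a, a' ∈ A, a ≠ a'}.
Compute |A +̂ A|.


Restricted sumset: A +̂ A = {a + a' : a ∈ A, a' ∈ A, a ≠ a'}.
Equivalently, take A + A and drop any sum 2a that is achievable ONLY as a + a for a ∈ A (i.e. sums representable only with equal summands).
Enumerate pairs (a, a') with a < a' (symmetric, so each unordered pair gives one sum; this covers all a ≠ a'):
  -3 + -1 = -4
  -3 + 5 = 2
  -3 + 8 = 5
  -1 + 5 = 4
  -1 + 8 = 7
  5 + 8 = 13
Collected distinct sums: {-4, 2, 4, 5, 7, 13}
|A +̂ A| = 6
(Reference bound: |A +̂ A| ≥ 2|A| - 3 for |A| ≥ 2, with |A| = 4 giving ≥ 5.)

|A +̂ A| = 6


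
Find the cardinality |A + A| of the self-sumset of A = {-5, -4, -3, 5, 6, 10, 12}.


A + A = {a + a' : a, a' ∈ A}; |A| = 7.
General bounds: 2|A| - 1 ≤ |A + A| ≤ |A|(|A|+1)/2, i.e. 13 ≤ |A + A| ≤ 28.
Lower bound 2|A|-1 is attained iff A is an arithmetic progression.
Enumerate sums a + a' for a ≤ a' (symmetric, so this suffices):
a = -5: -5+-5=-10, -5+-4=-9, -5+-3=-8, -5+5=0, -5+6=1, -5+10=5, -5+12=7
a = -4: -4+-4=-8, -4+-3=-7, -4+5=1, -4+6=2, -4+10=6, -4+12=8
a = -3: -3+-3=-6, -3+5=2, -3+6=3, -3+10=7, -3+12=9
a = 5: 5+5=10, 5+6=11, 5+10=15, 5+12=17
a = 6: 6+6=12, 6+10=16, 6+12=18
a = 10: 10+10=20, 10+12=22
a = 12: 12+12=24
Distinct sums: {-10, -9, -8, -7, -6, 0, 1, 2, 3, 5, 6, 7, 8, 9, 10, 11, 12, 15, 16, 17, 18, 20, 22, 24}
|A + A| = 24

|A + A| = 24


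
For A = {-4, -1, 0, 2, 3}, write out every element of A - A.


A - A = {a - a' : a, a' ∈ A}.
Compute a - a' for each ordered pair (a, a'):
a = -4: -4--4=0, -4--1=-3, -4-0=-4, -4-2=-6, -4-3=-7
a = -1: -1--4=3, -1--1=0, -1-0=-1, -1-2=-3, -1-3=-4
a = 0: 0--4=4, 0--1=1, 0-0=0, 0-2=-2, 0-3=-3
a = 2: 2--4=6, 2--1=3, 2-0=2, 2-2=0, 2-3=-1
a = 3: 3--4=7, 3--1=4, 3-0=3, 3-2=1, 3-3=0
Collecting distinct values (and noting 0 appears from a-a):
A - A = {-7, -6, -4, -3, -2, -1, 0, 1, 2, 3, 4, 6, 7}
|A - A| = 13

A - A = {-7, -6, -4, -3, -2, -1, 0, 1, 2, 3, 4, 6, 7}


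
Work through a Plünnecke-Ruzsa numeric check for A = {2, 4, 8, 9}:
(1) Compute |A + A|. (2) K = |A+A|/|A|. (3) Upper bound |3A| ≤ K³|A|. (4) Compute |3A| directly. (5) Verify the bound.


|A| = 4.
Step 1: Compute A + A by enumerating all 16 pairs.
A + A = {4, 6, 8, 10, 11, 12, 13, 16, 17, 18}, so |A + A| = 10.
Step 2: Doubling constant K = |A + A|/|A| = 10/4 = 10/4 ≈ 2.5000.
Step 3: Plünnecke-Ruzsa gives |3A| ≤ K³·|A| = (2.5000)³ · 4 ≈ 62.5000.
Step 4: Compute 3A = A + A + A directly by enumerating all triples (a,b,c) ∈ A³; |3A| = 18.
Step 5: Check 18 ≤ 62.5000? Yes ✓.

K = 10/4, Plünnecke-Ruzsa bound K³|A| ≈ 62.5000, |3A| = 18, inequality holds.


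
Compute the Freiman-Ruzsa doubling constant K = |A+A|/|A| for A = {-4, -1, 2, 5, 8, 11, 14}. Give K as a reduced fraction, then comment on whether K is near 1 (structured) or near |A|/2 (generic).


|A| = 7.
Compute A + A by enumerating all 49 pairs.
A + A = {-8, -5, -2, 1, 4, 7, 10, 13, 16, 19, 22, 25, 28}, so |A + A| = 13.
K = |A + A| / |A| = 13/7 (already in lowest terms) ≈ 1.8571.
Reference: AP of size 7 gives K = 13/7 ≈ 1.8571; a fully generic set of size 7 gives K ≈ 4.0000.

|A| = 7, |A + A| = 13, K = 13/7.


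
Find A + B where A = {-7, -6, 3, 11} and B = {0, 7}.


A + B = {a + b : a ∈ A, b ∈ B}.
Enumerate all |A|·|B| = 4·2 = 8 pairs (a, b) and collect distinct sums.
a = -7: -7+0=-7, -7+7=0
a = -6: -6+0=-6, -6+7=1
a = 3: 3+0=3, 3+7=10
a = 11: 11+0=11, 11+7=18
Collecting distinct sums: A + B = {-7, -6, 0, 1, 3, 10, 11, 18}
|A + B| = 8

A + B = {-7, -6, 0, 1, 3, 10, 11, 18}


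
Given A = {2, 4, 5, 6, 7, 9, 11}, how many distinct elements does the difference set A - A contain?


A - A = {a - a' : a, a' ∈ A}; |A| = 7.
Bounds: 2|A|-1 ≤ |A - A| ≤ |A|² - |A| + 1, i.e. 13 ≤ |A - A| ≤ 43.
Note: 0 ∈ A - A always (from a - a). The set is symmetric: if d ∈ A - A then -d ∈ A - A.
Enumerate nonzero differences d = a - a' with a > a' (then include -d):
Positive differences: {1, 2, 3, 4, 5, 6, 7, 9}
Full difference set: {0} ∪ (positive diffs) ∪ (negative diffs).
|A - A| = 1 + 2·8 = 17 (matches direct enumeration: 17).

|A - A| = 17


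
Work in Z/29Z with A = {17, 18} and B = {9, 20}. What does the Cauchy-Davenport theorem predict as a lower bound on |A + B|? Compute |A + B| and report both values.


Cauchy-Davenport: |A + B| ≥ min(p, |A| + |B| - 1) for A, B nonempty in Z/pZ.
|A| = 2, |B| = 2, p = 29.
CD lower bound = min(29, 2 + 2 - 1) = min(29, 3) = 3.
Compute A + B mod 29 directly:
a = 17: 17+9=26, 17+20=8
a = 18: 18+9=27, 18+20=9
A + B = {8, 9, 26, 27}, so |A + B| = 4.
Verify: 4 ≥ 3? Yes ✓.

CD lower bound = 3, actual |A + B| = 4.


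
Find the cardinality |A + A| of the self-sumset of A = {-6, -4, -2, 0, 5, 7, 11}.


A + A = {a + a' : a, a' ∈ A}; |A| = 7.
General bounds: 2|A| - 1 ≤ |A + A| ≤ |A|(|A|+1)/2, i.e. 13 ≤ |A + A| ≤ 28.
Lower bound 2|A|-1 is attained iff A is an arithmetic progression.
Enumerate sums a + a' for a ≤ a' (symmetric, so this suffices):
a = -6: -6+-6=-12, -6+-4=-10, -6+-2=-8, -6+0=-6, -6+5=-1, -6+7=1, -6+11=5
a = -4: -4+-4=-8, -4+-2=-6, -4+0=-4, -4+5=1, -4+7=3, -4+11=7
a = -2: -2+-2=-4, -2+0=-2, -2+5=3, -2+7=5, -2+11=9
a = 0: 0+0=0, 0+5=5, 0+7=7, 0+11=11
a = 5: 5+5=10, 5+7=12, 5+11=16
a = 7: 7+7=14, 7+11=18
a = 11: 11+11=22
Distinct sums: {-12, -10, -8, -6, -4, -2, -1, 0, 1, 3, 5, 7, 9, 10, 11, 12, 14, 16, 18, 22}
|A + A| = 20

|A + A| = 20


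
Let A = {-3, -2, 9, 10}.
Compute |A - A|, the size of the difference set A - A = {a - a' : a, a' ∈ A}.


A - A = {a - a' : a, a' ∈ A}; |A| = 4.
Bounds: 2|A|-1 ≤ |A - A| ≤ |A|² - |A| + 1, i.e. 7 ≤ |A - A| ≤ 13.
Note: 0 ∈ A - A always (from a - a). The set is symmetric: if d ∈ A - A then -d ∈ A - A.
Enumerate nonzero differences d = a - a' with a > a' (then include -d):
Positive differences: {1, 11, 12, 13}
Full difference set: {0} ∪ (positive diffs) ∪ (negative diffs).
|A - A| = 1 + 2·4 = 9 (matches direct enumeration: 9).

|A - A| = 9


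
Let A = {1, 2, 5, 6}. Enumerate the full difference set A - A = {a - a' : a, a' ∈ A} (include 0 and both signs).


A - A = {a - a' : a, a' ∈ A}.
Compute a - a' for each ordered pair (a, a'):
a = 1: 1-1=0, 1-2=-1, 1-5=-4, 1-6=-5
a = 2: 2-1=1, 2-2=0, 2-5=-3, 2-6=-4
a = 5: 5-1=4, 5-2=3, 5-5=0, 5-6=-1
a = 6: 6-1=5, 6-2=4, 6-5=1, 6-6=0
Collecting distinct values (and noting 0 appears from a-a):
A - A = {-5, -4, -3, -1, 0, 1, 3, 4, 5}
|A - A| = 9

A - A = {-5, -4, -3, -1, 0, 1, 3, 4, 5}


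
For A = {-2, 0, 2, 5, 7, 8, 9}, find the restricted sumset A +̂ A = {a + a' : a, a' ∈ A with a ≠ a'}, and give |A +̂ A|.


Restricted sumset: A +̂ A = {a + a' : a ∈ A, a' ∈ A, a ≠ a'}.
Equivalently, take A + A and drop any sum 2a that is achievable ONLY as a + a for a ∈ A (i.e. sums representable only with equal summands).
Enumerate pairs (a, a') with a < a' (symmetric, so each unordered pair gives one sum; this covers all a ≠ a'):
  -2 + 0 = -2
  -2 + 2 = 0
  -2 + 5 = 3
  -2 + 7 = 5
  -2 + 8 = 6
  -2 + 9 = 7
  0 + 2 = 2
  0 + 5 = 5
  0 + 7 = 7
  0 + 8 = 8
  0 + 9 = 9
  2 + 5 = 7
  2 + 7 = 9
  2 + 8 = 10
  2 + 9 = 11
  5 + 7 = 12
  5 + 8 = 13
  5 + 9 = 14
  7 + 8 = 15
  7 + 9 = 16
  8 + 9 = 17
Collected distinct sums: {-2, 0, 2, 3, 5, 6, 7, 8, 9, 10, 11, 12, 13, 14, 15, 16, 17}
|A +̂ A| = 17
(Reference bound: |A +̂ A| ≥ 2|A| - 3 for |A| ≥ 2, with |A| = 7 giving ≥ 11.)

|A +̂ A| = 17


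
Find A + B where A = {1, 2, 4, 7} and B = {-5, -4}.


A + B = {a + b : a ∈ A, b ∈ B}.
Enumerate all |A|·|B| = 4·2 = 8 pairs (a, b) and collect distinct sums.
a = 1: 1+-5=-4, 1+-4=-3
a = 2: 2+-5=-3, 2+-4=-2
a = 4: 4+-5=-1, 4+-4=0
a = 7: 7+-5=2, 7+-4=3
Collecting distinct sums: A + B = {-4, -3, -2, -1, 0, 2, 3}
|A + B| = 7

A + B = {-4, -3, -2, -1, 0, 2, 3}


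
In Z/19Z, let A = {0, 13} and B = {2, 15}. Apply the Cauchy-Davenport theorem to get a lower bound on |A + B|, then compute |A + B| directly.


Cauchy-Davenport: |A + B| ≥ min(p, |A| + |B| - 1) for A, B nonempty in Z/pZ.
|A| = 2, |B| = 2, p = 19.
CD lower bound = min(19, 2 + 2 - 1) = min(19, 3) = 3.
Compute A + B mod 19 directly:
a = 0: 0+2=2, 0+15=15
a = 13: 13+2=15, 13+15=9
A + B = {2, 9, 15}, so |A + B| = 3.
Verify: 3 ≥ 3? Yes ✓.

CD lower bound = 3, actual |A + B| = 3.


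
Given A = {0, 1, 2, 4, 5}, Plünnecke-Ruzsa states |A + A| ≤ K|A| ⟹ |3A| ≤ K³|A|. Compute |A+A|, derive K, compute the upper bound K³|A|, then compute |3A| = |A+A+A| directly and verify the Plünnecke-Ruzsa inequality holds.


|A| = 5.
Step 1: Compute A + A by enumerating all 25 pairs.
A + A = {0, 1, 2, 3, 4, 5, 6, 7, 8, 9, 10}, so |A + A| = 11.
Step 2: Doubling constant K = |A + A|/|A| = 11/5 = 11/5 ≈ 2.2000.
Step 3: Plünnecke-Ruzsa gives |3A| ≤ K³·|A| = (2.2000)³ · 5 ≈ 53.2400.
Step 4: Compute 3A = A + A + A directly by enumerating all triples (a,b,c) ∈ A³; |3A| = 16.
Step 5: Check 16 ≤ 53.2400? Yes ✓.

K = 11/5, Plünnecke-Ruzsa bound K³|A| ≈ 53.2400, |3A| = 16, inequality holds.


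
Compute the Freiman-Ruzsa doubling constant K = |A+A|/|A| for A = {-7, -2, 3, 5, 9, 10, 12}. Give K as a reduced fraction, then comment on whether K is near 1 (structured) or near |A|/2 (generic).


|A| = 7.
Compute A + A by enumerating all 49 pairs.
A + A = {-14, -9, -4, -2, 1, 2, 3, 5, 6, 7, 8, 10, 12, 13, 14, 15, 17, 18, 19, 20, 21, 22, 24}, so |A + A| = 23.
K = |A + A| / |A| = 23/7 (already in lowest terms) ≈ 3.2857.
Reference: AP of size 7 gives K = 13/7 ≈ 1.8571; a fully generic set of size 7 gives K ≈ 4.0000.

|A| = 7, |A + A| = 23, K = 23/7.


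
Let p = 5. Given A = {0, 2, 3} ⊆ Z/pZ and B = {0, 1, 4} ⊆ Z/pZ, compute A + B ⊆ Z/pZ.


Work in Z/5Z: reduce every sum a + b modulo 5.
Enumerate all 9 pairs:
a = 0: 0+0=0, 0+1=1, 0+4=4
a = 2: 2+0=2, 2+1=3, 2+4=1
a = 3: 3+0=3, 3+1=4, 3+4=2
Distinct residues collected: {0, 1, 2, 3, 4}
|A + B| = 5 (out of 5 total residues).

A + B = {0, 1, 2, 3, 4}


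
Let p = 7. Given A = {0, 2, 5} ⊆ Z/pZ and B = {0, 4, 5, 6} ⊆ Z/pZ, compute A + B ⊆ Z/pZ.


Work in Z/7Z: reduce every sum a + b modulo 7.
Enumerate all 12 pairs:
a = 0: 0+0=0, 0+4=4, 0+5=5, 0+6=6
a = 2: 2+0=2, 2+4=6, 2+5=0, 2+6=1
a = 5: 5+0=5, 5+4=2, 5+5=3, 5+6=4
Distinct residues collected: {0, 1, 2, 3, 4, 5, 6}
|A + B| = 7 (out of 7 total residues).

A + B = {0, 1, 2, 3, 4, 5, 6}


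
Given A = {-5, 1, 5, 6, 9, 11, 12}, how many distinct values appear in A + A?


A + A = {a + a' : a, a' ∈ A}; |A| = 7.
General bounds: 2|A| - 1 ≤ |A + A| ≤ |A|(|A|+1)/2, i.e. 13 ≤ |A + A| ≤ 28.
Lower bound 2|A|-1 is attained iff A is an arithmetic progression.
Enumerate sums a + a' for a ≤ a' (symmetric, so this suffices):
a = -5: -5+-5=-10, -5+1=-4, -5+5=0, -5+6=1, -5+9=4, -5+11=6, -5+12=7
a = 1: 1+1=2, 1+5=6, 1+6=7, 1+9=10, 1+11=12, 1+12=13
a = 5: 5+5=10, 5+6=11, 5+9=14, 5+11=16, 5+12=17
a = 6: 6+6=12, 6+9=15, 6+11=17, 6+12=18
a = 9: 9+9=18, 9+11=20, 9+12=21
a = 11: 11+11=22, 11+12=23
a = 12: 12+12=24
Distinct sums: {-10, -4, 0, 1, 2, 4, 6, 7, 10, 11, 12, 13, 14, 15, 16, 17, 18, 20, 21, 22, 23, 24}
|A + A| = 22

|A + A| = 22


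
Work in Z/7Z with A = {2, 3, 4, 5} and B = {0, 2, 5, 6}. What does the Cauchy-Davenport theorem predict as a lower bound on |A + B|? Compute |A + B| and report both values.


Cauchy-Davenport: |A + B| ≥ min(p, |A| + |B| - 1) for A, B nonempty in Z/pZ.
|A| = 4, |B| = 4, p = 7.
CD lower bound = min(7, 4 + 4 - 1) = min(7, 7) = 7.
Compute A + B mod 7 directly:
a = 2: 2+0=2, 2+2=4, 2+5=0, 2+6=1
a = 3: 3+0=3, 3+2=5, 3+5=1, 3+6=2
a = 4: 4+0=4, 4+2=6, 4+5=2, 4+6=3
a = 5: 5+0=5, 5+2=0, 5+5=3, 5+6=4
A + B = {0, 1, 2, 3, 4, 5, 6}, so |A + B| = 7.
Verify: 7 ≥ 7? Yes ✓.

CD lower bound = 7, actual |A + B| = 7.
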